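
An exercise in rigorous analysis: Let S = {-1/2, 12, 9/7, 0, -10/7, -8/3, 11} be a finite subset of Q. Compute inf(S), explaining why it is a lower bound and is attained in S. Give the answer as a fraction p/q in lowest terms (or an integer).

S is finite, so inf(S) = min(S).
Sorted increasing:
-8/3, -10/7, -1/2, 0, 9/7, 11, 12
The extremum is -8/3.
For every x in S, x >= -8/3. And -8/3 is in S, so it is attained.
Therefore inf(S) = -8/3.

-8/3


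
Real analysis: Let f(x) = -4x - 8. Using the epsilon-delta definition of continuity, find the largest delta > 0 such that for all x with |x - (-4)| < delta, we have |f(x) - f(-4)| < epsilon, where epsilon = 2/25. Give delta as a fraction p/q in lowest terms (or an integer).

We compute f(-4) = -4*(-4) - 8 = 8.
|f(x) - f(-4)| = |-4x - 8 - (8)| = |-4(x - (-4))| = 4|x - (-4)|.
We need 4|x - (-4)| < 2/25, i.e. |x - (-4)| < 2/25 / 4 = 1/50.
So any delta <= 1/50 works. Conversely, if delta > 1/50, then x = -4 + 1/50 satisfies |x - (-4)| = 1/50 < delta but |f(x) - f(-4)| = 4 * 1/50 = 2/25, which is not < 2/25; so no larger delta works.
Hence the largest such delta is 1/50.

1/50


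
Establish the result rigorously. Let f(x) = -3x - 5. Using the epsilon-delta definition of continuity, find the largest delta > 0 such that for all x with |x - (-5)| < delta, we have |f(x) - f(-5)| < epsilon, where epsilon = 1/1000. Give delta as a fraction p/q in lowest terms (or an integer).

We compute f(-5) = -3*(-5) - 5 = 10.
|f(x) - f(-5)| = |-3x - 5 - (10)| = |-3(x - (-5))| = 3|x - (-5)|.
We need 3|x - (-5)| < 1/1000, i.e. |x - (-5)| < 1/1000 / 3 = 1/3000.
So any delta <= 1/3000 works. Conversely, if delta > 1/3000, then x = -5 + 1/3000 satisfies |x - (-5)| = 1/3000 < delta but |f(x) - f(-5)| = 3 * 1/3000 = 1/1000, which is not < 1/1000; so no larger delta works.
Hence the largest such delta is 1/3000.

1/3000


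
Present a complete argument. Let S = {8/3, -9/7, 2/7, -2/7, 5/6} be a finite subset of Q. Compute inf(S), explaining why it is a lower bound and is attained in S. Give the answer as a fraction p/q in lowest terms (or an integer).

S is finite, so inf(S) = min(S).
Sorted increasing:
-9/7, -2/7, 2/7, 5/6, 8/3
The extremum is -9/7.
For every x in S, x >= -9/7. And -9/7 is in S, so it is attained.
Therefore inf(S) = -9/7.

-9/7


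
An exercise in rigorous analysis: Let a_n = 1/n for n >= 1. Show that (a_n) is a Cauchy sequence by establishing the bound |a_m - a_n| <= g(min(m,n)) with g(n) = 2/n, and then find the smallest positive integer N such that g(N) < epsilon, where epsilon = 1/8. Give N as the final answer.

For any m, n >= 1, by the triangle inequality:
|a_m - a_n| = |1/m - 1/n| <= 1/m + 1/n <= 2/min(m,n).
So g(n) = 2/n bounds the Cauchy difference. Since g(n) -> 0, (a_n) is Cauchy.
Now solve g(N) < 1/8: 2/N < 1/8 <=> N > 2 / (1/8) = 16.
The smallest integer strictly greater than 16 is N = 17.
Check: g(17) = 2/17 = 2/17 < 1/8; g(16) = 1/8 >= 1/8. So N = 17.

17


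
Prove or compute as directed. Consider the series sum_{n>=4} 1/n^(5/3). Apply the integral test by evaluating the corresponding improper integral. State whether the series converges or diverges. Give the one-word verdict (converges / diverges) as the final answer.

Let f(x) = x^(-5/3). Then f is positive, continuous, and decreasing on [4, infinity), so the integral test applies.
Compute the improper integral int_{4}^infinity f(x) dx:
  antiderivative F(x) = -3/(2*x^(2/3)).
  As x -> infinity, F(x) -> 0 (since p = 5/3 > 1).
  So int = F(infinity) - F(4) = 0 - (-3*2^(2/3)/8) = 3*2^(2/3)/8.
  Finite, so by the integral test, the series converges.

converges


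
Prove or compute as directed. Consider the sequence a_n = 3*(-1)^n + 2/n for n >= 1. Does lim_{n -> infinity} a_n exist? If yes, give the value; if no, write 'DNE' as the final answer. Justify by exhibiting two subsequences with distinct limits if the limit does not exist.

Examine the behaviour of a_n along subsequences.
a_{2k} = 3 + 2/(2k) -> 3. a_{2k+1} = -3 + 2/(2k+1) -> -3.
Since these two subsequential limits are 3 and -3, distinct, the full sequence cannot converge (a convergent sequence has all subsequences tending to the same limit). So lim a_n does not exist.

DNE


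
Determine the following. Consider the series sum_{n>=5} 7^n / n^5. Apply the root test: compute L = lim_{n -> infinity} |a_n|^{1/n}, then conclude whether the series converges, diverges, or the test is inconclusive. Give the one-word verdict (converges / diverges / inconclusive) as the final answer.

Let a_n denote the general term. Form |a_n|^(1/n) and simplify:
|a_n|^(1/n) = 7/n^(5/n)
Take the limit as n -> infinity: L = 7.
Since L = 7 > 1, the root test implies divergence.

diverges


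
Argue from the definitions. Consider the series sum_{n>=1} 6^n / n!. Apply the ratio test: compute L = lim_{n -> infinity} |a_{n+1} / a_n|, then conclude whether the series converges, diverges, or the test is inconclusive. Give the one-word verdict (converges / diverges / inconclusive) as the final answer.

Let a_n denote the general term. Form the ratio a_{n+1}/a_n and simplify:
a_{n+1}/a_n = 6/(n + 1)
Take the limit as n -> infinity: L = 0.
Since L = 0 < 1, the ratio test implies the series converges.

converges


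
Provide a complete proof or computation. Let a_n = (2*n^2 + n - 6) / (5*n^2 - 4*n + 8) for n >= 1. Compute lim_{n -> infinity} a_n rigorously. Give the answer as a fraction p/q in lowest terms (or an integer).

Divide numerator and denominator by n^2, the highest power:
numerator / n^2 = 2 + 1/n - 6/n^2
denominator / n^2 = 5 - 4/n + 8/n^2
As n -> infinity, all terms of the form c/n^k (k >= 1) tend to 0.
So numerator / n^2 -> 2 and denominator / n^2 -> 5.
Therefore lim a_n = 2/5.

2/5


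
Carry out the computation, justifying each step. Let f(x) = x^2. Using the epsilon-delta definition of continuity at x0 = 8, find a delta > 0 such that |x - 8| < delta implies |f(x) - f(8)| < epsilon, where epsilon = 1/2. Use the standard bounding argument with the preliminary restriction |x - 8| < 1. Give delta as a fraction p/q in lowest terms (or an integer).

Factor: |x^2 - (8)^2| = |x - 8| * |x + 8|.
Impose |x - 8| < 1 first. Then |x + 8| = |(x - 8) + 2*(8)| <= |x - 8| + 2*|8| < 1 + 16 = 17.
So |x^2 - (8)^2| < delta * 17.
We need delta * 17 <= 1/2, i.e. delta <= 1/2/17 = 1/34.
Since 1/34 < 1, this is tighter than 1; take delta = 1/34.
So delta = 1/34 works.

1/34


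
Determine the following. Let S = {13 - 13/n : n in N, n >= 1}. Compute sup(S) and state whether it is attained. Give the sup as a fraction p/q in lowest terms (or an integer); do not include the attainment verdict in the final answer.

Analysis:
- Values: 0, 13/2, 26/3, 39/4, ... strictly increasing.
- Minimum is 0 (n=1); inf = 0 (attained).
- 13 - 13/n -> 13 from below; sup = 13, not attained.
Conclusion: sup(S) = 13, not attained in S.

13


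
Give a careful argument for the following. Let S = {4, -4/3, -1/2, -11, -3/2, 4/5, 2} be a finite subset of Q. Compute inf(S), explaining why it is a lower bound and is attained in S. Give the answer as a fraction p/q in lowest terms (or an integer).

S is finite, so inf(S) = min(S).
Sorted increasing:
-11, -3/2, -4/3, -1/2, 4/5, 2, 4
The extremum is -11.
For every x in S, x >= -11. And -11 is in S, so it is attained.
Therefore inf(S) = -11.

-11


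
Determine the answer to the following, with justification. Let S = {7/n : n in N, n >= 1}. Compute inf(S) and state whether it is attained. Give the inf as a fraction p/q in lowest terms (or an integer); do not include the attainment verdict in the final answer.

Analysis:
- Values: 7, 7/2, 7/3, 7/4, ... strictly decreasing.
- The maximum is 7 (n=1); sup = 7 (attained).
- The set is bounded below by 0; 7/n -> 0 so 0 is the greatest lower bound.
- 0 is not in the set, so inf = 0 is not attained.
Conclusion: inf(S) = 0, not attained in S.

0


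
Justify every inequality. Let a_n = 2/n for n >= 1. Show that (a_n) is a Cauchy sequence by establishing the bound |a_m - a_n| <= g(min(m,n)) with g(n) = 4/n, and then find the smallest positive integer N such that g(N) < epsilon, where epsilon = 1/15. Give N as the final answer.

For any m, n >= 1, by the triangle inequality:
|a_m - a_n| = |2/m - 2/n| <= 2*1/m + 2*1/n <= 4/min(m,n).
So g(n) = 4/n bounds the Cauchy difference. Since g(n) -> 0, (a_n) is Cauchy.
Now solve g(N) < 1/15: 4/N < 1/15 <=> N > 4 / (1/15) = 60.
The smallest integer strictly greater than 60 is N = 61.
Check: g(61) = 4/61 = 4/61 < 1/15; g(60) = 1/15 >= 1/15. So N = 61.

61


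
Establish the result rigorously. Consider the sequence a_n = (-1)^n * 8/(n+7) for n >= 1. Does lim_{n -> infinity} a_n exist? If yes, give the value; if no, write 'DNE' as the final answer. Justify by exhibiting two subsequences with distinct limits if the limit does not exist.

Examine the behaviour of a_n along subsequences.
Even-n subsequence a_{2k} = 8/(2k+7) -> 0. Odd-n subsequence a_{2k+1} = -8/(2k+8) -> 0. Both tend to 0, which suggests the limit is 0; verify directly.
|a_n - 0| = 8/(n+7) < 8/n for every n >= 1.
Given epsilon > 0, choose a positive integer N > 8/epsilon. Then for all n >= N, |a_n| < 8/n <= 8/N < epsilon.
So by the definition of the limit, lim a_n exists and equals 0.

0


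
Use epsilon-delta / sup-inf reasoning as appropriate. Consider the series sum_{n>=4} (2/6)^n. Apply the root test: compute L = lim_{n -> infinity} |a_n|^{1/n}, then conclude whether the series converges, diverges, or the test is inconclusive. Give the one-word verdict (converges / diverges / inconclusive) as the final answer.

Let a_n denote the general term. Form |a_n|^(1/n) and simplify:
|a_n|^(1/n) = 1/3
Take the limit as n -> infinity: L = 1/3.
Since L = 1/3 < 1, the root test implies convergence.

converges


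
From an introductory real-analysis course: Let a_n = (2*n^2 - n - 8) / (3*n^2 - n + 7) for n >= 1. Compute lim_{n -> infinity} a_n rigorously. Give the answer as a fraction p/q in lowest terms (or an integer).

Divide numerator and denominator by n^2, the highest power:
numerator / n^2 = 2 - 1/n - 8/n^2
denominator / n^2 = 3 - 1/n + 7/n^2
As n -> infinity, all terms of the form c/n^k (k >= 1) tend to 0.
So numerator / n^2 -> 2 and denominator / n^2 -> 3.
Therefore lim a_n = 2/3.

2/3


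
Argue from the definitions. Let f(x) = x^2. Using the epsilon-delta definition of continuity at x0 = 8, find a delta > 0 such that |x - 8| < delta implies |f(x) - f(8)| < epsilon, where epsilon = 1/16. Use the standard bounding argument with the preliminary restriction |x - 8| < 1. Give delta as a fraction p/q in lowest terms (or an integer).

Factor: |x^2 - (8)^2| = |x - 8| * |x + 8|.
Impose |x - 8| < 1 first. Then |x + 8| = |(x - 8) + 2*(8)| <= |x - 8| + 2*|8| < 1 + 16 = 17.
So |x^2 - (8)^2| < delta * 17.
We need delta * 17 <= 1/16, i.e. delta <= 1/16/17 = 1/272.
Since 1/272 < 1, this is tighter than 1; take delta = 1/272.
So delta = 1/272 works.

1/272


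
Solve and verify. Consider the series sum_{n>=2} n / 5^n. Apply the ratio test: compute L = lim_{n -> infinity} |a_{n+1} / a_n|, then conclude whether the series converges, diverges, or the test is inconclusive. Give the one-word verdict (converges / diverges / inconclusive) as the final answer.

Let a_n denote the general term. Form the ratio a_{n+1}/a_n and simplify:
a_{n+1}/a_n = (n + 1)/(5*n)
Take the limit as n -> infinity: L = 1/5.
Since L = 1/5 < 1, the ratio test implies the series converges.

converges


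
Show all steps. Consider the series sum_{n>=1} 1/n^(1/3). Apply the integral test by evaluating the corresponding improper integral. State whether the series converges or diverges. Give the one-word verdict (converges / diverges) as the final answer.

Let f(x) = x^(-1/3). Then f is positive, continuous, and decreasing on [1, infinity), so the integral test applies.
Compute the improper integral int_{1}^infinity f(x) dx:
  antiderivative F(x) = 3*x^(2/3)/2.
  As x -> infinity, F(x) -> infinity (since p = 1/3 < 1).
  So the integral diverges. By the integral test, the series diverges.

diverges


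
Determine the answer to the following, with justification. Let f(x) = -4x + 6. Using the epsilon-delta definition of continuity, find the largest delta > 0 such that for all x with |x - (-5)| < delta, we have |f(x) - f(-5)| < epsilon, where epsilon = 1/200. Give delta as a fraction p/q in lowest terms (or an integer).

We compute f(-5) = -4*(-5) + 6 = 26.
|f(x) - f(-5)| = |-4x + 6 - (26)| = |-4(x - (-5))| = 4|x - (-5)|.
We need 4|x - (-5)| < 1/200, i.e. |x - (-5)| < 1/200 / 4 = 1/800.
So any delta <= 1/800 works. Conversely, if delta > 1/800, then x = -5 + 1/800 satisfies |x - (-5)| = 1/800 < delta but |f(x) - f(-5)| = 4 * 1/800 = 1/200, which is not < 1/200; so no larger delta works.
Hence the largest such delta is 1/800.

1/800


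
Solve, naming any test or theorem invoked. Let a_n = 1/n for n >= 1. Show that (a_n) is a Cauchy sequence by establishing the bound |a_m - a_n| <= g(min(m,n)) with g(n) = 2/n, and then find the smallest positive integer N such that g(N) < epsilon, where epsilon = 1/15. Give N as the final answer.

For any m, n >= 1, by the triangle inequality:
|a_m - a_n| = |1/m - 1/n| <= 1/m + 1/n <= 2/min(m,n).
So g(n) = 2/n bounds the Cauchy difference. Since g(n) -> 0, (a_n) is Cauchy.
Now solve g(N) < 1/15: 2/N < 1/15 <=> N > 2 / (1/15) = 30.
The smallest integer strictly greater than 30 is N = 31.
Check: g(31) = 2/31 = 2/31 < 1/15; g(30) = 1/15 >= 1/15. So N = 31.

31


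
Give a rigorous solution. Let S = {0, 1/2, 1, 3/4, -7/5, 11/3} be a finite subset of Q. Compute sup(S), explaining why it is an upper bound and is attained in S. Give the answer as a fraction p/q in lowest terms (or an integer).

S is finite, so sup(S) = max(S).
Sorted decreasing:
11/3, 1, 3/4, 1/2, 0, -7/5
The extremum is 11/3.
For every x in S, x <= 11/3. And 11/3 is in S, so it is attained.
Therefore sup(S) = 11/3.

11/3


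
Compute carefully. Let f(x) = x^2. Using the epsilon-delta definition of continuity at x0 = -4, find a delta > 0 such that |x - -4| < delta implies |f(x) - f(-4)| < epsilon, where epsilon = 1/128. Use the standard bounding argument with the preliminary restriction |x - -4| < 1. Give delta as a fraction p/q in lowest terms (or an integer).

Factor: |x^2 - (-4)^2| = |x - -4| * |x + -4|.
Impose |x - -4| < 1 first. Then |x + -4| = |(x - -4) + 2*(-4)| <= |x - -4| + 2*|-4| < 1 + 8 = 9.
So |x^2 - (-4)^2| < delta * 9.
We need delta * 9 <= 1/128, i.e. delta <= 1/128/9 = 1/1152.
Since 1/1152 < 1, this is tighter than 1; take delta = 1/1152.
So delta = 1/1152 works.

1/1152


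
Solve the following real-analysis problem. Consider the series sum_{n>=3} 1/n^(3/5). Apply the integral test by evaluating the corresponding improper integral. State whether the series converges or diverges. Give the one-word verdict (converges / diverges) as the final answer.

Let f(x) = x^(-3/5). Then f is positive, continuous, and decreasing on [3, infinity), so the integral test applies.
Compute the improper integral int_{3}^infinity f(x) dx:
  antiderivative F(x) = 5*x^(2/5)/2.
  As x -> infinity, F(x) -> infinity (since p = 3/5 < 1).
  So the integral diverges. By the integral test, the series diverges.

diverges


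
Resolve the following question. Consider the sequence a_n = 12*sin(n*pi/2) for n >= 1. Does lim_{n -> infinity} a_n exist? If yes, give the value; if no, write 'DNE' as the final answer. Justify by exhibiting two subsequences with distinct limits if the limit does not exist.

Examine the behaviour of a_n along subsequences.
a_{4k+1} = 12*sin(pi/2 + 2k*pi) = 12 -> 12. a_{4k+3} = 12*sin(3pi/2 + 2k*pi) = -12 -> -12.
Since these two subsequential limits are 12 and -12, distinct, the full sequence cannot converge (a convergent sequence has all subsequences tending to the same limit). So lim a_n does not exist.

DNE


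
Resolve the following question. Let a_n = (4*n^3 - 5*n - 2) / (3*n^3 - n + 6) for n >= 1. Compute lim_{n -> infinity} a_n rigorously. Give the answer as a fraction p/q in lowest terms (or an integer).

Divide numerator and denominator by n^3, the highest power:
numerator / n^3 = 4 - 5/n^2 - 2/n^3
denominator / n^3 = 3 - 1/n^2 + 6/n^3
As n -> infinity, all terms of the form c/n^k (k >= 1) tend to 0.
So numerator / n^3 -> 4 and denominator / n^3 -> 3.
Therefore lim a_n = 4/3.

4/3


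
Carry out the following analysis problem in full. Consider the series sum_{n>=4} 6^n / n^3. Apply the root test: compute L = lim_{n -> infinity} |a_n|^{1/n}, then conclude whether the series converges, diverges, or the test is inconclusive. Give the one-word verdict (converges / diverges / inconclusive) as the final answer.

Let a_n denote the general term. Form |a_n|^(1/n) and simplify:
|a_n|^(1/n) = 6/n^(3/n)
Take the limit as n -> infinity: L = 6.
Since L = 6 > 1, the root test implies divergence.

diverges


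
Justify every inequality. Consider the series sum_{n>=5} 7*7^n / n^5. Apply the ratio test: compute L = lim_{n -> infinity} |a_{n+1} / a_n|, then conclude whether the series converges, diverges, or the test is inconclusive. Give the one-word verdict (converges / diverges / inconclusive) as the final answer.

Let a_n denote the general term. Form the ratio a_{n+1}/a_n and simplify:
a_{n+1}/a_n = 7*n^5/(n + 1)^5
Take the limit as n -> infinity: L = 7.
Since L = 7 > 1 (or L = infinity), the ratio test implies the series diverges.

diverges


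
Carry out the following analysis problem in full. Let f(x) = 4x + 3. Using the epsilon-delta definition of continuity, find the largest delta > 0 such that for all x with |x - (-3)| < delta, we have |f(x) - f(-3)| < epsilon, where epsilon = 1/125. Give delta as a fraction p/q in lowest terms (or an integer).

We compute f(-3) = 4*(-3) + 3 = -9.
|f(x) - f(-3)| = |4x + 3 - (-9)| = |4(x - (-3))| = 4|x - (-3)|.
We need 4|x - (-3)| < 1/125, i.e. |x - (-3)| < 1/125 / 4 = 1/500.
So any delta <= 1/500 works. Conversely, if delta > 1/500, then x = -3 + 1/500 satisfies |x - (-3)| = 1/500 < delta but |f(x) - f(-3)| = 4 * 1/500 = 1/125, which is not < 1/125; so no larger delta works.
Hence the largest such delta is 1/500.

1/500


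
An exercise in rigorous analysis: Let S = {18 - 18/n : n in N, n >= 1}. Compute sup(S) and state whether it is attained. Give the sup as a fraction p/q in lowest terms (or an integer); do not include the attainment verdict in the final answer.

Analysis:
- Values: 0, 9, 12, 27/2, ... strictly increasing.
- Minimum is 0 (n=1); inf = 0 (attained).
- 18 - 18/n -> 18 from below; sup = 18, not attained.
Conclusion: sup(S) = 18, not attained in S.

18


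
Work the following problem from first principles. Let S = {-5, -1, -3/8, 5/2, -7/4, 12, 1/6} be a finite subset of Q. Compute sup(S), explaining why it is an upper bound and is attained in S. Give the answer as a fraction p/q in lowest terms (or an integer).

S is finite, so sup(S) = max(S).
Sorted decreasing:
12, 5/2, 1/6, -3/8, -1, -7/4, -5
The extremum is 12.
For every x in S, x <= 12. And 12 is in S, so it is attained.
Therefore sup(S) = 12.

12


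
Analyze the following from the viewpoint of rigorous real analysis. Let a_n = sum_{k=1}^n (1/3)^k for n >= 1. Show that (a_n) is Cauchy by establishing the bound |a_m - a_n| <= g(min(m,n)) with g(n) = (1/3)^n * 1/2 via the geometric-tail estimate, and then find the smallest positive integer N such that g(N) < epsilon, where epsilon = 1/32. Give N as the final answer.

For m > n >= 1: |a_m - a_n| = sum_{k=n+1}^m (1/3)^k < sum_{k=n+1}^infinity (1/3)^k = (1/3)^(n+1) / (1 - 1/3) = (1/3)^n * (1/3) * (3/2) = (1/3)^n * 1/2.
So g(n) = (1/3)^n / 2. Since g(n) -> 0, (a_n) is Cauchy.
Now solve g(N) < 1/32: (1/3)^N / 2 < 1/32 <=> 3^N > 1 / (2 * 1/32) = 16.
Check powers of 3: 3^2 = 9 <= 16, 3^3 = 27 > 16.
So the smallest such N is 3. Check: g(3) = 1/(2 * 27) = 1/54 < 1/32.

3


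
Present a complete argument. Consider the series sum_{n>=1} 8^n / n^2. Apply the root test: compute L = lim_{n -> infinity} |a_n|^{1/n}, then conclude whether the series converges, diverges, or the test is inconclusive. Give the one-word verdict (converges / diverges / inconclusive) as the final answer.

Let a_n denote the general term. Form |a_n|^(1/n) and simplify:
|a_n|^(1/n) = 8/n^(2/n)
Take the limit as n -> infinity: L = 8.
Since L = 8 > 1, the root test implies divergence.

diverges


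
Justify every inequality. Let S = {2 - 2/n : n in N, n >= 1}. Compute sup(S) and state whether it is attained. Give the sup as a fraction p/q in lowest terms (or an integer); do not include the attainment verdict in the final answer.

Analysis:
- Values: 0, 1, 4/3, 3/2, ... strictly increasing.
- Minimum is 0 (n=1); inf = 0 (attained).
- 2 - 2/n -> 2 from below; sup = 2, not attained.
Conclusion: sup(S) = 2, not attained in S.

2


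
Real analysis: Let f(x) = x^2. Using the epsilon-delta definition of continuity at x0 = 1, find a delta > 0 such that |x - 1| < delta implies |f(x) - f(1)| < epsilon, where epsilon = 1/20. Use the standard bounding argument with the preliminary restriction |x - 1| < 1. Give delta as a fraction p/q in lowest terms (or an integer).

Factor: |x^2 - (1)^2| = |x - 1| * |x + 1|.
Impose |x - 1| < 1 first. Then |x + 1| = |(x - 1) + 2*(1)| <= |x - 1| + 2*|1| < 1 + 2 = 3.
So |x^2 - (1)^2| < delta * 3.
We need delta * 3 <= 1/20, i.e. delta <= 1/20/3 = 1/60.
Since 1/60 < 1, this is tighter than 1; take delta = 1/60.
So delta = 1/60 works.

1/60


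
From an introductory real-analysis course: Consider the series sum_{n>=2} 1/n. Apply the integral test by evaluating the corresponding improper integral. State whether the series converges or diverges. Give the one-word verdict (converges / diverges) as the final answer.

Let f(x) = 1/x. Then f is positive, continuous, and decreasing on [2, infinity), so the integral test applies.
Compute the improper integral int_{2}^infinity f(x) dx:
  antiderivative F(x) = log(x).
  As x -> infinity, log(x) -> infinity.
  So int = infinity - log(2) = infinity. By the integral test, the series diverges.

diverges


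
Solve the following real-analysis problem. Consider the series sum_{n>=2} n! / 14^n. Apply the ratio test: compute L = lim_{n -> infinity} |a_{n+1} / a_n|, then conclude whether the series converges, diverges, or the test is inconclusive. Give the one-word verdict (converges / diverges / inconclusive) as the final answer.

Let a_n denote the general term. Form the ratio a_{n+1}/a_n and simplify:
a_{n+1}/a_n = n/14 + 1/14
Take the limit as n -> infinity: L = infinity.
Since L = infinity > 1 (or L = infinity), the ratio test implies the series diverges.

diverges


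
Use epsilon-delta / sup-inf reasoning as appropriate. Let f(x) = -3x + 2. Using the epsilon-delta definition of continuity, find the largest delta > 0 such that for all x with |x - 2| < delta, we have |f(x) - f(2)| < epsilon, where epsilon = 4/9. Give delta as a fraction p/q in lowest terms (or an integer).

We compute f(2) = -3*(2) + 2 = -4.
|f(x) - f(2)| = |-3x + 2 - (-4)| = |-3(x - 2)| = 3|x - 2|.
We need 3|x - 2| < 4/9, i.e. |x - 2| < 4/9 / 3 = 4/27.
So any delta <= 4/27 works. Conversely, if delta > 4/27, then x = 2 + 4/27 satisfies |x - 2| = 4/27 < delta but |f(x) - f(2)| = 3 * 4/27 = 4/9, which is not < 4/9; so no larger delta works.
Hence the largest such delta is 4/27.

4/27


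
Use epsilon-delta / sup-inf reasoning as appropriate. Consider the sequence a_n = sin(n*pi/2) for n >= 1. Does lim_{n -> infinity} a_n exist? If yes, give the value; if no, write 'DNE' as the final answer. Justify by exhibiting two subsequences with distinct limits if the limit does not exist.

Examine the behaviour of a_n along subsequences.
a_{4k+1} = sin(pi/2 + 2k*pi) = 1 -> 1. a_{4k+3} = sin(3pi/2 + 2k*pi) = -1 -> -1.
Since these two subsequential limits are 1 and -1, distinct, the full sequence cannot converge (a convergent sequence has all subsequences tending to the same limit). So lim a_n does not exist.

DNE


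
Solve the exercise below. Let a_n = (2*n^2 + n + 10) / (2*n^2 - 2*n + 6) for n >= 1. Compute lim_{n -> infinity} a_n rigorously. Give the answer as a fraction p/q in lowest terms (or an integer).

Divide numerator and denominator by n^2, the highest power:
numerator / n^2 = 2 + 1/n + 10/n^2
denominator / n^2 = 2 - 2/n + 6/n^2
As n -> infinity, all terms of the form c/n^k (k >= 1) tend to 0.
So numerator / n^2 -> 2 and denominator / n^2 -> 2.
Therefore lim a_n = 1.

1


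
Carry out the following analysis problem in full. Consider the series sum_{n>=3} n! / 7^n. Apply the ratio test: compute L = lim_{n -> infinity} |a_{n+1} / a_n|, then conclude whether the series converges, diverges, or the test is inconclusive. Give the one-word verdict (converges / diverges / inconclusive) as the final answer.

Let a_n denote the general term. Form the ratio a_{n+1}/a_n and simplify:
a_{n+1}/a_n = n/7 + 1/7
Take the limit as n -> infinity: L = infinity.
Since L = infinity > 1 (or L = infinity), the ratio test implies the series diverges.

diverges


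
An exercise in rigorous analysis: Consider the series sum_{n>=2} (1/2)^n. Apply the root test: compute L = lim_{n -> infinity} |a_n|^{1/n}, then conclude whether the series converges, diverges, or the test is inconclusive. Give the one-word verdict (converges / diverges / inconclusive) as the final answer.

Let a_n denote the general term. Form |a_n|^(1/n) and simplify:
|a_n|^(1/n) = 1/2
Take the limit as n -> infinity: L = 1/2.
Since L = 1/2 < 1, the root test implies convergence.

converges


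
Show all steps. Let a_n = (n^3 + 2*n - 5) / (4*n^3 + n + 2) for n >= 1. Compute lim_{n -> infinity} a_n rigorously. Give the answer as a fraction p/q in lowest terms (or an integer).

Divide numerator and denominator by n^3, the highest power:
numerator / n^3 = 1 + 2/n^2 - 5/n^3
denominator / n^3 = 4 + n^(-2) + 2/n^3
As n -> infinity, all terms of the form c/n^k (k >= 1) tend to 0.
So numerator / n^3 -> 1 and denominator / n^3 -> 4.
Therefore lim a_n = 1/4.

1/4


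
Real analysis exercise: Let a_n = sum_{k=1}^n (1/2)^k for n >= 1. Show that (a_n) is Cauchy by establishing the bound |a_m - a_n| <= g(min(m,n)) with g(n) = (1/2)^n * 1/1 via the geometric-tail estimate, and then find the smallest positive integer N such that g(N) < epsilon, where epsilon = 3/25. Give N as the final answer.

For m > n >= 1: |a_m - a_n| = sum_{k=n+1}^m (1/2)^k < sum_{k=n+1}^infinity (1/2)^k = (1/2)^(n+1) / (1 - 1/2) = (1/2)^n * (1/2) * (2/1) = (1/2)^n * 1/1.
So g(n) = (1/2)^n / 1. Since g(n) -> 0, (a_n) is Cauchy.
Now solve g(N) < 3/25: (1/2)^N / 1 < 3/25 <=> 2^N > 1 / (1 * 3/25) = 25/3.
Check powers of 2: 2^3 = 8 <= 25/3, 2^4 = 16 > 25/3.
So the smallest such N is 4. Check: g(4) = 1/(1 * 16) = 1/16 < 3/25.

4


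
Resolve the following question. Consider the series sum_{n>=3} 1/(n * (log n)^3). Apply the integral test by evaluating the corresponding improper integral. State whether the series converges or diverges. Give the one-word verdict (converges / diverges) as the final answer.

Let f(x) = 1/(x*log(x)^3). Then f is positive, continuous, and decreasing on [3, infinity), so the integral test applies.
Compute the improper integral int_{3}^infinity f(x) dx:
  antiderivative F(x) = -1/(2*log(x)^2).
  F(x) -> 0 as x -> infinity.  int = 0 - F(3) = 1/(2*log(3)^2) < infinity. By the integral test, the series converges.

converges


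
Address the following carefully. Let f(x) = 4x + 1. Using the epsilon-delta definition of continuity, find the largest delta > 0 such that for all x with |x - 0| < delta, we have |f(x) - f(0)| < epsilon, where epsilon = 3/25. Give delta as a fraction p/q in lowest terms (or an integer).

We compute f(0) = 4*(0) + 1 = 1.
|f(x) - f(0)| = |4x + 1 - (1)| = |4(x - 0)| = 4|x - 0|.
We need 4|x - 0| < 3/25, i.e. |x - 0| < 3/25 / 4 = 3/100.
So any delta <= 3/100 works. Conversely, if delta > 3/100, then x = 0 + 3/100 satisfies |x - 0| = 3/100 < delta but |f(x) - f(0)| = 4 * 3/100 = 3/25, which is not < 3/25; so no larger delta works.
Hence the largest such delta is 3/100.

3/100


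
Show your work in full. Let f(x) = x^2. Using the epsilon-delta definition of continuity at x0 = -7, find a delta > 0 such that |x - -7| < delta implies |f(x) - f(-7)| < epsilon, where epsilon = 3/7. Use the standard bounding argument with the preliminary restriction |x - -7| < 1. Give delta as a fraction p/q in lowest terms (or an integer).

Factor: |x^2 - (-7)^2| = |x - -7| * |x + -7|.
Impose |x - -7| < 1 first. Then |x + -7| = |(x - -7) + 2*(-7)| <= |x - -7| + 2*|-7| < 1 + 14 = 15.
So |x^2 - (-7)^2| < delta * 15.
We need delta * 15 <= 3/7, i.e. delta <= 3/7/15 = 1/35.
Since 1/35 < 1, this is tighter than 1; take delta = 1/35.
So delta = 1/35 works.

1/35


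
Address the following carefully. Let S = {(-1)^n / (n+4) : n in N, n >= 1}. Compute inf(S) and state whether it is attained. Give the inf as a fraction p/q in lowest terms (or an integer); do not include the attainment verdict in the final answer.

Analysis:
- Values: -1/5, 1/6, -1/7, 1/8, -1/9, ...
- Positive terms (even n): 1/(2+4), 1/(4+4), ... decreasing -> max = 1/6 (n=2).
- Negative terms (odd n): -1/(1+4), -1/(3+4), ... increasing -> min = -1/5 (n=1).
- So sup = 1/6 (attained at n=2); inf = -1/5 (attained at n=1).
Conclusion: inf(S) = -1/5, attained in S.

-1/5


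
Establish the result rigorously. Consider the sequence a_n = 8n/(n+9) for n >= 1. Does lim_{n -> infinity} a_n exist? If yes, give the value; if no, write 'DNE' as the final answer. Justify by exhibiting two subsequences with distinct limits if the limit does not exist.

Examine the behaviour of a_n along subsequences.
Even-n subsequence a_{2k} = 8(2k)/(2k+9) -> 8. Odd-n subsequence a_{2k+1} = 8(2k+1)/(2k+10) -> 8. Both tend to 8, which suggests the limit is 8; verify directly.
|a_n - 8| = |8n - 8(n+9)| / (n+9) = 72/(n+9) < 72/n for every n >= 1.
Given epsilon > 0, choose a positive integer N > 72/epsilon. Then for all n >= N, |a_n - 8| < 72/n <= 72/N < epsilon.
So by the definition of the limit, lim a_n exists and equals 8.

8


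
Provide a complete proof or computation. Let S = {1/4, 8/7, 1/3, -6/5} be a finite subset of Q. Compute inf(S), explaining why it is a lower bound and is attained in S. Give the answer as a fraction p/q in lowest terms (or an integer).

S is finite, so inf(S) = min(S).
Sorted increasing:
-6/5, 1/4, 1/3, 8/7
The extremum is -6/5.
For every x in S, x >= -6/5. And -6/5 is in S, so it is attained.
Therefore inf(S) = -6/5.

-6/5


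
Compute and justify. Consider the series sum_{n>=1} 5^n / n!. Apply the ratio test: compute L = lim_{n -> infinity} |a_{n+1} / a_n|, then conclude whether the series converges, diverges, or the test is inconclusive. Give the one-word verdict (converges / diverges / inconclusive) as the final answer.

Let a_n denote the general term. Form the ratio a_{n+1}/a_n and simplify:
a_{n+1}/a_n = 5/(n + 1)
Take the limit as n -> infinity: L = 0.
Since L = 0 < 1, the ratio test implies the series converges.

converges


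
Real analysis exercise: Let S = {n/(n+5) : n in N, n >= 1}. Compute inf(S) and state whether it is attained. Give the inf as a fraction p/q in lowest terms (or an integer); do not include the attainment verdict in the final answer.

Analysis:
- Values: 1/6, 2/7, 3/8, 4/9, ... strictly increasing.
- Minimum is 1/6 (n=1); inf = 1/6 (attained).
- n/(n+5) = 1 - 5/(n+5) -> 1 from below as n -> infinity, and never equals 1.
- So sup = 1 (not attained).
Conclusion: inf(S) = 1/6, attained in S.

1/6


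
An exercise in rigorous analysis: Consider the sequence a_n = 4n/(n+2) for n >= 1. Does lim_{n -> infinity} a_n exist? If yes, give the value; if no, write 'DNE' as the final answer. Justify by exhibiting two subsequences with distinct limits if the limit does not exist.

Examine the behaviour of a_n along subsequences.
Even-n subsequence a_{2k} = 4(2k)/(2k+2) -> 4. Odd-n subsequence a_{2k+1} = 4(2k+1)/(2k+3) -> 4. Both tend to 4, which suggests the limit is 4; verify directly.
|a_n - 4| = |4n - 4(n+2)| / (n+2) = 8/(n+2) < 8/n for every n >= 1.
Given epsilon > 0, choose a positive integer N > 8/epsilon. Then for all n >= N, |a_n - 4| < 8/n <= 8/N < epsilon.
So by the definition of the limit, lim a_n exists and equals 4.

4


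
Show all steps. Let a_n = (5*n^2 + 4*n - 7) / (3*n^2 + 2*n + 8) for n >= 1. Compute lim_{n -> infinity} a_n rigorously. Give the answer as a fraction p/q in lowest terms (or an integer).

Divide numerator and denominator by n^2, the highest power:
numerator / n^2 = 5 + 4/n - 7/n^2
denominator / n^2 = 3 + 2/n + 8/n^2
As n -> infinity, all terms of the form c/n^k (k >= 1) tend to 0.
So numerator / n^2 -> 5 and denominator / n^2 -> 3.
Therefore lim a_n = 5/3.

5/3


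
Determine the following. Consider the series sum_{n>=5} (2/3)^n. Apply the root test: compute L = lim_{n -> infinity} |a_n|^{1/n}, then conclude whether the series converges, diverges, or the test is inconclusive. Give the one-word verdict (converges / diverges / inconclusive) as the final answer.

Let a_n denote the general term. Form |a_n|^(1/n) and simplify:
|a_n|^(1/n) = 2/3
Take the limit as n -> infinity: L = 2/3.
Since L = 2/3 < 1, the root test implies convergence.

converges


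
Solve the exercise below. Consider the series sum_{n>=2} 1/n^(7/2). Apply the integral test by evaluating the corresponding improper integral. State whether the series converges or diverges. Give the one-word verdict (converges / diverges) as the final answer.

Let f(x) = x^(-7/2). Then f is positive, continuous, and decreasing on [2, infinity), so the integral test applies.
Compute the improper integral int_{2}^infinity f(x) dx:
  antiderivative F(x) = -2/(5*x^(5/2)).
  As x -> infinity, F(x) -> 0 (since p = 7/2 > 1).
  So int = F(infinity) - F(2) = 0 - (-sqrt(2)/20) = sqrt(2)/20.
  Finite, so by the integral test, the series converges.

converges


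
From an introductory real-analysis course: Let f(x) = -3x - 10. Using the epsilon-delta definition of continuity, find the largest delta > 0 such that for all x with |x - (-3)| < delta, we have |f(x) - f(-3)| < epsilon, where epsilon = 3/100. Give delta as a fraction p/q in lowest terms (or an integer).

We compute f(-3) = -3*(-3) - 10 = -1.
|f(x) - f(-3)| = |-3x - 10 - (-1)| = |-3(x - (-3))| = 3|x - (-3)|.
We need 3|x - (-3)| < 3/100, i.e. |x - (-3)| < 3/100 / 3 = 1/100.
So any delta <= 1/100 works. Conversely, if delta > 1/100, then x = -3 + 1/100 satisfies |x - (-3)| = 1/100 < delta but |f(x) - f(-3)| = 3 * 1/100 = 3/100, which is not < 3/100; so no larger delta works.
Hence the largest such delta is 1/100.

1/100


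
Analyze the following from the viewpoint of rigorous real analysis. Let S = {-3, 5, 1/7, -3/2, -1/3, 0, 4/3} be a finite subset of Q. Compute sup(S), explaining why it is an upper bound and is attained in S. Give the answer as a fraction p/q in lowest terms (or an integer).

S is finite, so sup(S) = max(S).
Sorted decreasing:
5, 4/3, 1/7, 0, -1/3, -3/2, -3
The extremum is 5.
For every x in S, x <= 5. And 5 is in S, so it is attained.
Therefore sup(S) = 5.

5


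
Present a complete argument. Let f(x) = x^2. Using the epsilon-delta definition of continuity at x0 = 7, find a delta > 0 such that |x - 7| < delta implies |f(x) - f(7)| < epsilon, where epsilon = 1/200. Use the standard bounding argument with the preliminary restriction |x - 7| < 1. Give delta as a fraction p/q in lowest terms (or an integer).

Factor: |x^2 - (7)^2| = |x - 7| * |x + 7|.
Impose |x - 7| < 1 first. Then |x + 7| = |(x - 7) + 2*(7)| <= |x - 7| + 2*|7| < 1 + 14 = 15.
So |x^2 - (7)^2| < delta * 15.
We need delta * 15 <= 1/200, i.e. delta <= 1/200/15 = 1/3000.
Since 1/3000 < 1, this is tighter than 1; take delta = 1/3000.
So delta = 1/3000 works.

1/3000


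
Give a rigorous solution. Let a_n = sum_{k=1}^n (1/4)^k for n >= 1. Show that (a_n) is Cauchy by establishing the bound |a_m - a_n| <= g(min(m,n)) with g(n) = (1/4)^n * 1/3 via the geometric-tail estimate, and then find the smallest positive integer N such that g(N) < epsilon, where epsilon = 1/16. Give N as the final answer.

For m > n >= 1: |a_m - a_n| = sum_{k=n+1}^m (1/4)^k < sum_{k=n+1}^infinity (1/4)^k = (1/4)^(n+1) / (1 - 1/4) = (1/4)^n * (1/4) * (4/3) = (1/4)^n * 1/3.
So g(n) = (1/4)^n / 3. Since g(n) -> 0, (a_n) is Cauchy.
Now solve g(N) < 1/16: (1/4)^N / 3 < 1/16 <=> 4^N > 1 / (3 * 1/16) = 16/3.
Check powers of 4: 4^1 = 4 <= 16/3, 4^2 = 16 > 16/3.
So the smallest such N is 2. Check: g(2) = 1/(3 * 16) = 1/48 < 1/16.

2


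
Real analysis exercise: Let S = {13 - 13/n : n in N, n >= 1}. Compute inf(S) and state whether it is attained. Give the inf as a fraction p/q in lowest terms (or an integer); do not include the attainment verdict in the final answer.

Analysis:
- Values: 0, 13/2, 26/3, 39/4, ... strictly increasing.
- Minimum is 0 (n=1); inf = 0 (attained).
- 13 - 13/n -> 13 from below; sup = 13, not attained.
Conclusion: inf(S) = 0, attained in S.

0


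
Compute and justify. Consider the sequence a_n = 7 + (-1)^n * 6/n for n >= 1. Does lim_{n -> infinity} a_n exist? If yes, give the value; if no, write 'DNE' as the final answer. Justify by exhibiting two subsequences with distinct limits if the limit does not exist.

Examine the behaviour of a_n along subsequences.
Even-n subsequence a_{2k} = 7 + 6/(2k) -> 7. Odd-n subsequence a_{2k+1} = 7 - 6/(2k+1) -> 7. Both tend to 7, which suggests the limit is 7; verify directly.
|a_n - 7| = |(-1)^n * 6/n| = 6/n for every n >= 1.
Given epsilon > 0, choose a positive integer N > 6/epsilon. Then for all n >= N, |a_n - 7| = 6/n <= 6/N < epsilon.
So by the definition of the limit, lim a_n exists and equals 7.

7


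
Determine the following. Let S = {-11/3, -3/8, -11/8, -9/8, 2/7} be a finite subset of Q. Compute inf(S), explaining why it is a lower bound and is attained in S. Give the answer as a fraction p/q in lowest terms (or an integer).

S is finite, so inf(S) = min(S).
Sorted increasing:
-11/3, -11/8, -9/8, -3/8, 2/7
The extremum is -11/3.
For every x in S, x >= -11/3. And -11/3 is in S, so it is attained.
Therefore inf(S) = -11/3.

-11/3


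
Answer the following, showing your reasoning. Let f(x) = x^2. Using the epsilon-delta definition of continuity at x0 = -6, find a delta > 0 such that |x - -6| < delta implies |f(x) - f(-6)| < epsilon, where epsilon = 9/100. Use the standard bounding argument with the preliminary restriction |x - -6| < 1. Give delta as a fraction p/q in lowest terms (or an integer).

Factor: |x^2 - (-6)^2| = |x - -6| * |x + -6|.
Impose |x - -6| < 1 first. Then |x + -6| = |(x - -6) + 2*(-6)| <= |x - -6| + 2*|-6| < 1 + 12 = 13.
So |x^2 - (-6)^2| < delta * 13.
We need delta * 13 <= 9/100, i.e. delta <= 9/100/13 = 9/1300.
Since 9/1300 < 1, this is tighter than 1; take delta = 9/1300.
So delta = 9/1300 works.

9/1300


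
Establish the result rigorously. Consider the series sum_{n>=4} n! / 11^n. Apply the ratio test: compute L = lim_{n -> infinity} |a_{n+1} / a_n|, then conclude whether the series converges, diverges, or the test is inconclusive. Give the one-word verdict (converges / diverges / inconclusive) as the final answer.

Let a_n denote the general term. Form the ratio a_{n+1}/a_n and simplify:
a_{n+1}/a_n = n/11 + 1/11
Take the limit as n -> infinity: L = infinity.
Since L = infinity > 1 (or L = infinity), the ratio test implies the series diverges.

diverges


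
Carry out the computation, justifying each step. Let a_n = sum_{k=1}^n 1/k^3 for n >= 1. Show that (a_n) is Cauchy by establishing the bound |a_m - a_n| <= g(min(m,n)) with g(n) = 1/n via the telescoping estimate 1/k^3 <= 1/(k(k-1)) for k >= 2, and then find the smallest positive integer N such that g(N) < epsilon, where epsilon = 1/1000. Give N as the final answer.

For m > n >= 1: |a_m - a_n| = sum_{k=n+1}^m 1/k^3.
Use 1/k^3 <= 1/(k(k-1)) = 1/(k-1) - 1/k for k >= 2 (which holds since k^3 >= k^2 >= k(k-1) for k >= 2):
sum_{k=n+1}^m 1/k^3 <= sum_{k=n+1}^m (1/(k-1) - 1/k) = 1/n - 1/m <= 1/n.
By symmetry the same bound holds with n,m swapped, so |a_m - a_n| <= 1/min(m,n) = g(min(m,n)). Since g(n) -> 0, (a_n) is Cauchy.
Now solve g(N) < 1/1000: 1/N < 1/1000 <=> N > 1/(1/1000) = 1000.
The smallest integer strictly greater than 1000 is N = 1001.
Check: g(1001) = 1/1001 < 1/1000; g(1000) = 1/1000 >= 1/1000. So N = 1001.

1001
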